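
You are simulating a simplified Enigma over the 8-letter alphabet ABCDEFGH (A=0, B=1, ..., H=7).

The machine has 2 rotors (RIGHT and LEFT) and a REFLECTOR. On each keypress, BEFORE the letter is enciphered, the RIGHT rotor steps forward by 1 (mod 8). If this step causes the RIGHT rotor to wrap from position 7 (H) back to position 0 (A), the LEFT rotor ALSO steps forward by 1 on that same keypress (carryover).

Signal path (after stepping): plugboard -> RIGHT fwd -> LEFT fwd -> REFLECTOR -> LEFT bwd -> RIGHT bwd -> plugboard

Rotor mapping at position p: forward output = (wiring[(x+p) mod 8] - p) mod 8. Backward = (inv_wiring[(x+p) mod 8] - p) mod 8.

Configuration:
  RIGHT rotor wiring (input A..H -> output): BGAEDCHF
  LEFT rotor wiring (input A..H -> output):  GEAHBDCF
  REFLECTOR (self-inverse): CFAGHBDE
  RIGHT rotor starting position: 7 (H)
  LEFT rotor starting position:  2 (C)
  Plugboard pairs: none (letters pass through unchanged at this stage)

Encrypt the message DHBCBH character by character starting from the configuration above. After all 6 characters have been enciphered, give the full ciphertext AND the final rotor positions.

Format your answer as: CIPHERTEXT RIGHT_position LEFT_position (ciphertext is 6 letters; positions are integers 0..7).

Answer: FCHFAG 5 3

Derivation:
Char 1 ('D'): step: R->0, L->3 (L advanced); D->plug->D->R->E->L->C->refl->A->L'->C->R'->F->plug->F
Char 2 ('H'): step: R->1, L=3; H->plug->H->R->A->L->E->refl->H->L'->D->R'->C->plug->C
Char 3 ('B'): step: R->2, L=3; B->plug->B->R->C->L->A->refl->C->L'->E->R'->H->plug->H
Char 4 ('C'): step: R->3, L=3; C->plug->C->R->H->L->F->refl->B->L'->G->R'->F->plug->F
Char 5 ('B'): step: R->4, L=3; B->plug->B->R->G->L->B->refl->F->L'->H->R'->A->plug->A
Char 6 ('H'): step: R->5, L=3; H->plug->H->R->G->L->B->refl->F->L'->H->R'->G->plug->G
Final: ciphertext=FCHFAG, RIGHT=5, LEFT=3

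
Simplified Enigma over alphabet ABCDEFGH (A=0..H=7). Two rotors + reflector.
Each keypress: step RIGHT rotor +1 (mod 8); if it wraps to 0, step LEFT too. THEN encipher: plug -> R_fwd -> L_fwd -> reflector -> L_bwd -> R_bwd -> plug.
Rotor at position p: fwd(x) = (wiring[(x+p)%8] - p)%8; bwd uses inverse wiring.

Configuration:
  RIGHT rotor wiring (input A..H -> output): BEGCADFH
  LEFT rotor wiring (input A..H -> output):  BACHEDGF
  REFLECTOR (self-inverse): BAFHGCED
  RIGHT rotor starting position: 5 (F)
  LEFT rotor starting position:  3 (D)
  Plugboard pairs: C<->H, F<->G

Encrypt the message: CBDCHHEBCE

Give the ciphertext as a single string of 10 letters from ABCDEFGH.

Answer: EGBAGCCCDA

Derivation:
Char 1 ('C'): step: R->6, L=3; C->plug->H->R->F->L->G->refl->E->L'->A->R'->E->plug->E
Char 2 ('B'): step: R->7, L=3; B->plug->B->R->C->L->A->refl->B->L'->B->R'->F->plug->G
Char 3 ('D'): step: R->0, L->4 (L advanced); D->plug->D->R->C->L->C->refl->F->L'->E->R'->B->plug->B
Char 4 ('C'): step: R->1, L=4; C->plug->H->R->A->L->A->refl->B->L'->D->R'->A->plug->A
Char 5 ('H'): step: R->2, L=4; H->plug->C->R->G->L->G->refl->E->L'->F->R'->F->plug->G
Char 6 ('H'): step: R->3, L=4; H->plug->C->R->A->L->A->refl->B->L'->D->R'->H->plug->C
Char 7 ('E'): step: R->4, L=4; E->plug->E->R->F->L->E->refl->G->L'->G->R'->H->plug->C
Char 8 ('B'): step: R->5, L=4; B->plug->B->R->A->L->A->refl->B->L'->D->R'->H->plug->C
Char 9 ('C'): step: R->6, L=4; C->plug->H->R->F->L->E->refl->G->L'->G->R'->D->plug->D
Char 10 ('E'): step: R->7, L=4; E->plug->E->R->D->L->B->refl->A->L'->A->R'->A->plug->A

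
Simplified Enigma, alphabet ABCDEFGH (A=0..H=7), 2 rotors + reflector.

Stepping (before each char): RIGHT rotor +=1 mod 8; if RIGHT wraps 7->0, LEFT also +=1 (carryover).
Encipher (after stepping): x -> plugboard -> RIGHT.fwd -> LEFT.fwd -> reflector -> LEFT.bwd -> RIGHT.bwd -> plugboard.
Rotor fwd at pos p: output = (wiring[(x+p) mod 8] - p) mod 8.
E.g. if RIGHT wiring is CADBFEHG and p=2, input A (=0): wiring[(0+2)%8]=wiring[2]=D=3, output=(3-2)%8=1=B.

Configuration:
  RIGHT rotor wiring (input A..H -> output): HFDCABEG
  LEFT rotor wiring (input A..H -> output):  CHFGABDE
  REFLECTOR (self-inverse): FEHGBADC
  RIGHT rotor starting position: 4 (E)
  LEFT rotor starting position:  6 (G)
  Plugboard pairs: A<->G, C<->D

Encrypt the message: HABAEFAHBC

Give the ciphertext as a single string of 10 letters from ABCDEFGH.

Answer: CHHHBDHGAE

Derivation:
Char 1 ('H'): step: R->5, L=6; H->plug->H->R->D->L->B->refl->E->L'->C->R'->D->plug->C
Char 2 ('A'): step: R->6, L=6; A->plug->G->R->C->L->E->refl->B->L'->D->R'->H->plug->H
Char 3 ('B'): step: R->7, L=6; B->plug->B->R->A->L->F->refl->A->L'->F->R'->H->plug->H
Char 4 ('A'): step: R->0, L->7 (L advanced); A->plug->G->R->E->L->H->refl->C->L'->G->R'->H->plug->H
Char 5 ('E'): step: R->1, L=7; E->plug->E->R->A->L->F->refl->A->L'->C->R'->B->plug->B
Char 6 ('F'): step: R->2, L=7; F->plug->F->R->E->L->H->refl->C->L'->G->R'->C->plug->D
Char 7 ('A'): step: R->3, L=7; A->plug->G->R->C->L->A->refl->F->L'->A->R'->H->plug->H
Char 8 ('H'): step: R->4, L=7; H->plug->H->R->G->L->C->refl->H->L'->E->R'->A->plug->G
Char 9 ('B'): step: R->5, L=7; B->plug->B->R->H->L->E->refl->B->L'->F->R'->G->plug->A
Char 10 ('C'): step: R->6, L=7; C->plug->D->R->H->L->E->refl->B->L'->F->R'->E->plug->E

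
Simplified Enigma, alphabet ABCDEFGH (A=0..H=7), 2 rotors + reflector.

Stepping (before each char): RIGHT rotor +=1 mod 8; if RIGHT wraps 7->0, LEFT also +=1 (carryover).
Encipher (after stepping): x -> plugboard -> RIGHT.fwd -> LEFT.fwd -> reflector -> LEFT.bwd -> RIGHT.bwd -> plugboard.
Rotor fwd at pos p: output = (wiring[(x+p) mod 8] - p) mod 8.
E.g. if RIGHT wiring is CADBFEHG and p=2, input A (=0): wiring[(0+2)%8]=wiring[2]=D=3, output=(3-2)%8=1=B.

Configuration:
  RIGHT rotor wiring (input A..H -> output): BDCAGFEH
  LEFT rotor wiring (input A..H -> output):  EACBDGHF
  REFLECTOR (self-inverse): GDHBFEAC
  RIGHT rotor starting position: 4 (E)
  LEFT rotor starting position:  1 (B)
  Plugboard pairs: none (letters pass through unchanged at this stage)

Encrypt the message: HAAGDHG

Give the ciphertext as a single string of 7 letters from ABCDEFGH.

Char 1 ('H'): step: R->5, L=1; H->plug->H->R->B->L->B->refl->D->L'->H->R'->B->plug->B
Char 2 ('A'): step: R->6, L=1; A->plug->A->R->G->L->E->refl->F->L'->E->R'->E->plug->E
Char 3 ('A'): step: R->7, L=1; A->plug->A->R->A->L->H->refl->C->L'->D->R'->D->plug->D
Char 4 ('G'): step: R->0, L->2 (L advanced); G->plug->G->R->E->L->F->refl->E->L'->D->R'->B->plug->B
Char 5 ('D'): step: R->1, L=2; D->plug->D->R->F->L->D->refl->B->L'->C->R'->A->plug->A
Char 6 ('H'): step: R->2, L=2; H->plug->H->R->B->L->H->refl->C->L'->G->R'->B->plug->B
Char 7 ('G'): step: R->3, L=2; G->plug->G->R->A->L->A->refl->G->L'->H->R'->H->plug->H

Answer: BEDBABH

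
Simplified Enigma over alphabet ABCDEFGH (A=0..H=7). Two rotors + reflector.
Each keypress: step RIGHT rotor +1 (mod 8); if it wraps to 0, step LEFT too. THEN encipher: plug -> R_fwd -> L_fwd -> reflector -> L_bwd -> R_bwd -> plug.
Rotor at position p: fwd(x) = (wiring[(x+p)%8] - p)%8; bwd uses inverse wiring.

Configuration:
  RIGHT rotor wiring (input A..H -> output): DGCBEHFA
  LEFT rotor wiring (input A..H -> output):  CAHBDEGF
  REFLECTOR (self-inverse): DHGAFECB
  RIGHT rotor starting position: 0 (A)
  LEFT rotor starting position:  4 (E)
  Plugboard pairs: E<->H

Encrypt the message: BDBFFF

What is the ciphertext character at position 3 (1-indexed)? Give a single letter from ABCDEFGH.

Char 1 ('B'): step: R->1, L=4; B->plug->B->R->B->L->A->refl->D->L'->G->R'->E->plug->H
Char 2 ('D'): step: R->2, L=4; D->plug->D->R->F->L->E->refl->F->L'->H->R'->B->plug->B
Char 3 ('B'): step: R->3, L=4; B->plug->B->R->B->L->A->refl->D->L'->G->R'->A->plug->A

A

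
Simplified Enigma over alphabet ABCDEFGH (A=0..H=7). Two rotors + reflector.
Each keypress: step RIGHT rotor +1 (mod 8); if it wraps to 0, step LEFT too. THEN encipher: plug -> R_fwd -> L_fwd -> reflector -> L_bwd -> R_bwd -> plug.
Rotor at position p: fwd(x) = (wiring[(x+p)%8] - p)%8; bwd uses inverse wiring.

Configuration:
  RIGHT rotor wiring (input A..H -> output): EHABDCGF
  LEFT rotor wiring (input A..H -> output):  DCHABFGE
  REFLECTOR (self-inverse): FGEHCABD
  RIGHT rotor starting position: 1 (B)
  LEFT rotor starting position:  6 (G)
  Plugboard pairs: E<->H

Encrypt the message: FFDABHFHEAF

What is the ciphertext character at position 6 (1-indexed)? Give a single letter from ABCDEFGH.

Char 1 ('F'): step: R->2, L=6; F->plug->F->R->D->L->E->refl->C->L'->F->R'->H->plug->E
Char 2 ('F'): step: R->3, L=6; F->plug->F->R->B->L->G->refl->B->L'->E->R'->G->plug->G
Char 3 ('D'): step: R->4, L=6; D->plug->D->R->B->L->G->refl->B->L'->E->R'->G->plug->G
Char 4 ('A'): step: R->5, L=6; A->plug->A->R->F->L->C->refl->E->L'->D->R'->F->plug->F
Char 5 ('B'): step: R->6, L=6; B->plug->B->R->H->L->H->refl->D->L'->G->R'->C->plug->C
Char 6 ('H'): step: R->7, L=6; H->plug->E->R->C->L->F->refl->A->L'->A->R'->C->plug->C

C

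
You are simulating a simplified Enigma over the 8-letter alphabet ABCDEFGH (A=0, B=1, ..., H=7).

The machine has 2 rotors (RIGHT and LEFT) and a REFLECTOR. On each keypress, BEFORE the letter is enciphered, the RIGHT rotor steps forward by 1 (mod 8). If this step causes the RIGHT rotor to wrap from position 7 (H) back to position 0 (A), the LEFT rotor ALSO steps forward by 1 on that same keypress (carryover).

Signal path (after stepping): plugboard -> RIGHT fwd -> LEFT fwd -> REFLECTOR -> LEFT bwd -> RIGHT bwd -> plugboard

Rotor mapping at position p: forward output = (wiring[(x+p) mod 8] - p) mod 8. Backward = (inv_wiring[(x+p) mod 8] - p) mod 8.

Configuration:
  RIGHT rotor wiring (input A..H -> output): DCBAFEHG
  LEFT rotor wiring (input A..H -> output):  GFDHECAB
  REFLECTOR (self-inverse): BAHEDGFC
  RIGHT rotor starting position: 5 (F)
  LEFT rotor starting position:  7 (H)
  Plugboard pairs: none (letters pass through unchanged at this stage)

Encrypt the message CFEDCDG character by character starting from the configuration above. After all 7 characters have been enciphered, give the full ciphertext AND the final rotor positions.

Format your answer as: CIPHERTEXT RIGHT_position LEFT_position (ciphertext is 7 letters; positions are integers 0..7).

Char 1 ('C'): step: R->6, L=7; C->plug->C->R->F->L->F->refl->G->L'->C->R'->F->plug->F
Char 2 ('F'): step: R->7, L=7; F->plug->F->R->G->L->D->refl->E->L'->D->R'->C->plug->C
Char 3 ('E'): step: R->0, L->0 (L advanced); E->plug->E->R->F->L->C->refl->H->L'->D->R'->A->plug->A
Char 4 ('D'): step: R->1, L=0; D->plug->D->R->E->L->E->refl->D->L'->C->R'->H->plug->H
Char 5 ('C'): step: R->2, L=0; C->plug->C->R->D->L->H->refl->C->L'->F->R'->E->plug->E
Char 6 ('D'): step: R->3, L=0; D->plug->D->R->E->L->E->refl->D->L'->C->R'->B->plug->B
Char 7 ('G'): step: R->4, L=0; G->plug->G->R->F->L->C->refl->H->L'->D->R'->C->plug->C
Final: ciphertext=FCAHEBC, RIGHT=4, LEFT=0

Answer: FCAHEBC 4 0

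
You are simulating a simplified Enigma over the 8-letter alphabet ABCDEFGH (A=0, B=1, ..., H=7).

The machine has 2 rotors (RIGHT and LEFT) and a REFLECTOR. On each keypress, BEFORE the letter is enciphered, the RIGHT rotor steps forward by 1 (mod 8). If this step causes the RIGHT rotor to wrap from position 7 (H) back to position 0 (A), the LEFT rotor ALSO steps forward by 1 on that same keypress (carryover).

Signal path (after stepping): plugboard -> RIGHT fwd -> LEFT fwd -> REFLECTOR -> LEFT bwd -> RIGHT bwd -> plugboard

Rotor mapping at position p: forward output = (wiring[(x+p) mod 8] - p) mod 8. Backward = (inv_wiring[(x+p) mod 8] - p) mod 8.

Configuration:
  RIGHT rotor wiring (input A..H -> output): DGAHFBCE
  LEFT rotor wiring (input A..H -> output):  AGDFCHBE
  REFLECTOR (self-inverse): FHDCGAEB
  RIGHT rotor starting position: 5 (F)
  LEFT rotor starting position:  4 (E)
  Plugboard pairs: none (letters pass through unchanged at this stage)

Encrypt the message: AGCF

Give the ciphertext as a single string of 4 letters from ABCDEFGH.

Char 1 ('A'): step: R->6, L=4; A->plug->A->R->E->L->E->refl->G->L'->A->R'->D->plug->D
Char 2 ('G'): step: R->7, L=4; G->plug->G->R->C->L->F->refl->A->L'->D->R'->H->plug->H
Char 3 ('C'): step: R->0, L->5 (L advanced); C->plug->C->R->A->L->C->refl->D->L'->D->R'->A->plug->A
Char 4 ('F'): step: R->1, L=5; F->plug->F->R->B->L->E->refl->G->L'->F->R'->A->plug->A

Answer: DHAA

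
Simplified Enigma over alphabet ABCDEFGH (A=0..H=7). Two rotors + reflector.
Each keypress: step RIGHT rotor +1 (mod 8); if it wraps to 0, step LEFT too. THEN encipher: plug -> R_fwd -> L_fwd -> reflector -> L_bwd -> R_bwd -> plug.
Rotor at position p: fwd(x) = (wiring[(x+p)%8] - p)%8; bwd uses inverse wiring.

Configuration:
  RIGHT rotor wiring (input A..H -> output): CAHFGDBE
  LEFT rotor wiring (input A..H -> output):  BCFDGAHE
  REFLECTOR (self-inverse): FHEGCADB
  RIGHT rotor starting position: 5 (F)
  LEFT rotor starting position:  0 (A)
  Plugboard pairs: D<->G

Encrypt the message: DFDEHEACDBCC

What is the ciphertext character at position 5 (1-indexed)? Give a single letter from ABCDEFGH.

Char 1 ('D'): step: R->6, L=0; D->plug->G->R->A->L->B->refl->H->L'->G->R'->B->plug->B
Char 2 ('F'): step: R->7, L=0; F->plug->F->R->H->L->E->refl->C->L'->B->R'->C->plug->C
Char 3 ('D'): step: R->0, L->1 (L advanced); D->plug->G->R->B->L->E->refl->C->L'->C->R'->A->plug->A
Char 4 ('E'): step: R->1, L=1; E->plug->E->R->C->L->C->refl->E->L'->B->R'->H->plug->H
Char 5 ('H'): step: R->2, L=1; H->plug->H->R->G->L->D->refl->G->L'->F->R'->A->plug->A

A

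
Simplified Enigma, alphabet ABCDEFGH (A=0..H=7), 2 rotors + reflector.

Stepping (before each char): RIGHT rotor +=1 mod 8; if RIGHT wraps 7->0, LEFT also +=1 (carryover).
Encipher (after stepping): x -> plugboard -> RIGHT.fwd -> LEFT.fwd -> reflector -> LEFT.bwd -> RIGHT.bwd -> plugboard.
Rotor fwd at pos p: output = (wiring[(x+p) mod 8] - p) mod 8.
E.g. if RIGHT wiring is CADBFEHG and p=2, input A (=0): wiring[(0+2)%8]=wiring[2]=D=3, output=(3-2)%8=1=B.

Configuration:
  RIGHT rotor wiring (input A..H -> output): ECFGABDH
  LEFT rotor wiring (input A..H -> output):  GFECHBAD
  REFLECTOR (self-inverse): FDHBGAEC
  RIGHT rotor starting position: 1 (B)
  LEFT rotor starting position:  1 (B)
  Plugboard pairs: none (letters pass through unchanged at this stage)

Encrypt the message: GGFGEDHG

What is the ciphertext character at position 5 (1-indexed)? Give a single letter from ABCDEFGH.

Char 1 ('G'): step: R->2, L=1; G->plug->G->R->C->L->B->refl->D->L'->B->R'->E->plug->E
Char 2 ('G'): step: R->3, L=1; G->plug->G->R->H->L->F->refl->A->L'->E->R'->E->plug->E
Char 3 ('F'): step: R->4, L=1; F->plug->F->R->G->L->C->refl->H->L'->F->R'->B->plug->B
Char 4 ('G'): step: R->5, L=1; G->plug->G->R->B->L->D->refl->B->L'->C->R'->C->plug->C
Char 5 ('E'): step: R->6, L=1; E->plug->E->R->H->L->F->refl->A->L'->E->R'->D->plug->D

D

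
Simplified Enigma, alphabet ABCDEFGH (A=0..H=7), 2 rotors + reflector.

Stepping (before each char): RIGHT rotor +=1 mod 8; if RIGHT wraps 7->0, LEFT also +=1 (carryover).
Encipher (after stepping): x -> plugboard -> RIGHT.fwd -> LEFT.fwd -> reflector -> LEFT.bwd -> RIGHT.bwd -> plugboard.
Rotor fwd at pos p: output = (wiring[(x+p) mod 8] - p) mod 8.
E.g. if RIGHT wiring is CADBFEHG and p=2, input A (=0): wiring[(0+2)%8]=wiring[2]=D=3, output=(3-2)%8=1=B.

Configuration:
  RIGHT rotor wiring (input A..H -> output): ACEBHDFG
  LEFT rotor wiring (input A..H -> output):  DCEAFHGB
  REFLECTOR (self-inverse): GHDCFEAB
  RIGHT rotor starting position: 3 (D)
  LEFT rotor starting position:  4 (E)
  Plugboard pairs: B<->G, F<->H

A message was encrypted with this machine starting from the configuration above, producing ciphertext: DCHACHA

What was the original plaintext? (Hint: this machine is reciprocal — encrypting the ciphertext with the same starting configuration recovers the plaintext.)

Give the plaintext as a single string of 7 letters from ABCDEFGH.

Char 1 ('D'): step: R->4, L=4; D->plug->D->R->C->L->C->refl->D->L'->B->R'->C->plug->C
Char 2 ('C'): step: R->5, L=4; C->plug->C->R->B->L->D->refl->C->L'->C->R'->H->plug->F
Char 3 ('H'): step: R->6, L=4; H->plug->F->R->D->L->F->refl->E->L'->H->R'->A->plug->A
Char 4 ('A'): step: R->7, L=4; A->plug->A->R->H->L->E->refl->F->L'->D->R'->C->plug->C
Char 5 ('C'): step: R->0, L->5 (L advanced); C->plug->C->R->E->L->F->refl->E->L'->C->R'->B->plug->G
Char 6 ('H'): step: R->1, L=5; H->plug->F->R->E->L->F->refl->E->L'->C->R'->E->plug->E
Char 7 ('A'): step: R->2, L=5; A->plug->A->R->C->L->E->refl->F->L'->E->R'->F->plug->H

Answer: CFACGEH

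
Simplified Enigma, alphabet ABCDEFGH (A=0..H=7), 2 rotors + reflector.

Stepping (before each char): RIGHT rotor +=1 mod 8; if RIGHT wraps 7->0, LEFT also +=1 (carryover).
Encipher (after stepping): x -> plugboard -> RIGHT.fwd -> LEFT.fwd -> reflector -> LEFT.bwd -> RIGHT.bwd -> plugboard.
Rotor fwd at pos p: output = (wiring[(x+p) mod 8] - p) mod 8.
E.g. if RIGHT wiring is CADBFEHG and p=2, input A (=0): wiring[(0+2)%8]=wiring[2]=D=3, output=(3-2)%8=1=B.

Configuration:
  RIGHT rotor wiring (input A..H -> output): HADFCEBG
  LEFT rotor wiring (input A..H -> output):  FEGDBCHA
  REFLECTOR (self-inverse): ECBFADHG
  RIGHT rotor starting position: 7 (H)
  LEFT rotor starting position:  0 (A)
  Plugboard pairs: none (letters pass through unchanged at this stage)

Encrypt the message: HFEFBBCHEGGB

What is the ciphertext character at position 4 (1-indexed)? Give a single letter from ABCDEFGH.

Char 1 ('H'): step: R->0, L->1 (L advanced); H->plug->H->R->G->L->H->refl->G->L'->F->R'->D->plug->D
Char 2 ('F'): step: R->1, L=1; F->plug->F->R->A->L->D->refl->F->L'->B->R'->D->plug->D
Char 3 ('E'): step: R->2, L=1; E->plug->E->R->H->L->E->refl->A->L'->D->R'->B->plug->B
Char 4 ('F'): step: R->3, L=1; F->plug->F->R->E->L->B->refl->C->L'->C->R'->A->plug->A

A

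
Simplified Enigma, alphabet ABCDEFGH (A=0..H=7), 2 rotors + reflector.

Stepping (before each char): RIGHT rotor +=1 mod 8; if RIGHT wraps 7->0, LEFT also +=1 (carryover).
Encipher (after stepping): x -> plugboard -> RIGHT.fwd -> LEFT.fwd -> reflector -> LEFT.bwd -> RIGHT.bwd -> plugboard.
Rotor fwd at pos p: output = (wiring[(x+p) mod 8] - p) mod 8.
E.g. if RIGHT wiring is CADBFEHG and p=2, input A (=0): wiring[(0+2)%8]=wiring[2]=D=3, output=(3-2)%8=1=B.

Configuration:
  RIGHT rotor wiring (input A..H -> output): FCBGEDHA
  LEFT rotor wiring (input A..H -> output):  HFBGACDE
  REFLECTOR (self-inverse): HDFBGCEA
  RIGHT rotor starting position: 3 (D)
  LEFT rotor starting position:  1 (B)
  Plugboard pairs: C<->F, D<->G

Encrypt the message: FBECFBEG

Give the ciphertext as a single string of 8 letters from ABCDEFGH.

Answer: EEAGBGCD

Derivation:
Char 1 ('F'): step: R->4, L=1; F->plug->C->R->D->L->H->refl->A->L'->B->R'->E->plug->E
Char 2 ('B'): step: R->5, L=1; B->plug->B->R->C->L->F->refl->C->L'->F->R'->E->plug->E
Char 3 ('E'): step: R->6, L=1; E->plug->E->R->D->L->H->refl->A->L'->B->R'->A->plug->A
Char 4 ('C'): step: R->7, L=1; C->plug->F->R->F->L->C->refl->F->L'->C->R'->D->plug->G
Char 5 ('F'): step: R->0, L->2 (L advanced); F->plug->C->R->B->L->E->refl->G->L'->C->R'->B->plug->B
Char 6 ('B'): step: R->1, L=2; B->plug->B->R->A->L->H->refl->A->L'->D->R'->D->plug->G
Char 7 ('E'): step: R->2, L=2; E->plug->E->R->F->L->C->refl->F->L'->G->R'->F->plug->C
Char 8 ('G'): step: R->3, L=2; G->plug->D->R->E->L->B->refl->D->L'->H->R'->G->plug->D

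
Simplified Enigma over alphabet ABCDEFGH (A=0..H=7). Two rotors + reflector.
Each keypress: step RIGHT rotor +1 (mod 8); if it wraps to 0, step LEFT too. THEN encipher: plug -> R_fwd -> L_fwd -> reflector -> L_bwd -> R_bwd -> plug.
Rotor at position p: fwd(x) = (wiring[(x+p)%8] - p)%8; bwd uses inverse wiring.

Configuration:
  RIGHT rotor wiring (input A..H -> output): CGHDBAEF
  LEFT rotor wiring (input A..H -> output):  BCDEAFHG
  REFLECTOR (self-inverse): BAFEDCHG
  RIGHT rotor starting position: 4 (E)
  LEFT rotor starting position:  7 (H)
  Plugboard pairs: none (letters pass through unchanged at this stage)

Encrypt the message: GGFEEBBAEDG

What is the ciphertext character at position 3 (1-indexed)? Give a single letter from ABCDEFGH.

Char 1 ('G'): step: R->5, L=7; G->plug->G->R->G->L->G->refl->H->L'->A->R'->C->plug->C
Char 2 ('G'): step: R->6, L=7; G->plug->G->R->D->L->E->refl->D->L'->C->R'->H->plug->H
Char 3 ('F'): step: R->7, L=7; F->plug->F->R->C->L->D->refl->E->L'->D->R'->B->plug->B

B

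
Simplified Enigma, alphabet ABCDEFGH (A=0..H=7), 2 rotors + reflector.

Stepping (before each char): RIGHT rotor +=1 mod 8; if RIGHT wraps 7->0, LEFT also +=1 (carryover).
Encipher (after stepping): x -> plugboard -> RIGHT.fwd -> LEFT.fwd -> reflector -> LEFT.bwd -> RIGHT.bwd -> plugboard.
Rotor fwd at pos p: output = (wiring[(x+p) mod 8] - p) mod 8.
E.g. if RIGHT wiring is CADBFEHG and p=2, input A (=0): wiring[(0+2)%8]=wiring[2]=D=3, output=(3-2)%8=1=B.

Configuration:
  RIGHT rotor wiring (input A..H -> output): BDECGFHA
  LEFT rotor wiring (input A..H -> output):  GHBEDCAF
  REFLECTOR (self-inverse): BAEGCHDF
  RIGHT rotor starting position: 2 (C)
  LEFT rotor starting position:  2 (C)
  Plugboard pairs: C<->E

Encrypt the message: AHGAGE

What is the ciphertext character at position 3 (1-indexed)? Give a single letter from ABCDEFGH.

Char 1 ('A'): step: R->3, L=2; A->plug->A->R->H->L->F->refl->H->L'->A->R'->G->plug->G
Char 2 ('H'): step: R->4, L=2; H->plug->H->R->G->L->E->refl->C->L'->B->R'->B->plug->B
Char 3 ('G'): step: R->5, L=2; G->plug->G->R->F->L->D->refl->G->L'->E->R'->D->plug->D

D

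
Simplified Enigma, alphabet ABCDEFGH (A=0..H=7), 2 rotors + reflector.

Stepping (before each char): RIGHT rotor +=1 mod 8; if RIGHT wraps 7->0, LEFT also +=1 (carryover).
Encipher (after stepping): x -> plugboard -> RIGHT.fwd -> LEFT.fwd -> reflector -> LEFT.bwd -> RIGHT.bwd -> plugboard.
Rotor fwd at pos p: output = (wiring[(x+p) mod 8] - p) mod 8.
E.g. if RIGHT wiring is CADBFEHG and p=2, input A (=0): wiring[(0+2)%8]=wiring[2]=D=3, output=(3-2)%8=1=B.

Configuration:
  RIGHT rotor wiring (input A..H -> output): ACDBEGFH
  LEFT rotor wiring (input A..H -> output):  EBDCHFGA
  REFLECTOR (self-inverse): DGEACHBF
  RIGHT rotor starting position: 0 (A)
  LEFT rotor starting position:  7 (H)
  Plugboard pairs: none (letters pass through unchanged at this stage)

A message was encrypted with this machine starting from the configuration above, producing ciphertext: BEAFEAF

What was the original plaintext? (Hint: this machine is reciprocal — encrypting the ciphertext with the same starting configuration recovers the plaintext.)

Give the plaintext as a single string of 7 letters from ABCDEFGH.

Answer: DCHAGBD

Derivation:
Char 1 ('B'): step: R->1, L=7; B->plug->B->R->C->L->C->refl->E->L'->D->R'->D->plug->D
Char 2 ('E'): step: R->2, L=7; E->plug->E->R->D->L->E->refl->C->L'->C->R'->C->plug->C
Char 3 ('A'): step: R->3, L=7; A->plug->A->R->G->L->G->refl->B->L'->A->R'->H->plug->H
Char 4 ('F'): step: R->4, L=7; F->plug->F->R->G->L->G->refl->B->L'->A->R'->A->plug->A
Char 5 ('E'): step: R->5, L=7; E->plug->E->R->F->L->A->refl->D->L'->E->R'->G->plug->G
Char 6 ('A'): step: R->6, L=7; A->plug->A->R->H->L->H->refl->F->L'->B->R'->B->plug->B
Char 7 ('F'): step: R->7, L=7; F->plug->F->R->F->L->A->refl->D->L'->E->R'->D->plug->D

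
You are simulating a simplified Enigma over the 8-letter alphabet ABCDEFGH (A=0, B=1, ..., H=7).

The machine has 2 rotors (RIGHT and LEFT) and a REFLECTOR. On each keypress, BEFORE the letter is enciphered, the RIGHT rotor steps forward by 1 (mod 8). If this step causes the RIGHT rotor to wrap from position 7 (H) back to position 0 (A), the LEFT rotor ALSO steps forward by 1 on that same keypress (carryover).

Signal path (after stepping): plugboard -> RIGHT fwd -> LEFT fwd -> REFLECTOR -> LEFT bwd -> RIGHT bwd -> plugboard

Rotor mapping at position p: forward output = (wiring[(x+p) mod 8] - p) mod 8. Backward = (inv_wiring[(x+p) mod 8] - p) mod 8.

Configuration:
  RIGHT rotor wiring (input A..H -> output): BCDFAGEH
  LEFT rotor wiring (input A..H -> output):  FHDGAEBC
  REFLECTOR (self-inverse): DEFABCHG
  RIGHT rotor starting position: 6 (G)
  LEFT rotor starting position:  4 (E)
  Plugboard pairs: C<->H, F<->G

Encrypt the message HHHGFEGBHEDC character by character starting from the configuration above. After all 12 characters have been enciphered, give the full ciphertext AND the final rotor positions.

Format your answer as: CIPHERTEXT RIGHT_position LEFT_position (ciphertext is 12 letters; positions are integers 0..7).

Char 1 ('H'): step: R->7, L=4; H->plug->C->R->D->L->G->refl->H->L'->G->R'->E->plug->E
Char 2 ('H'): step: R->0, L->5 (L advanced); H->plug->C->R->D->L->A->refl->D->L'->H->R'->H->plug->C
Char 3 ('H'): step: R->1, L=5; H->plug->C->R->E->L->C->refl->F->L'->C->R'->B->plug->B
Char 4 ('G'): step: R->2, L=5; G->plug->F->R->F->L->G->refl->H->L'->A->R'->H->plug->C
Char 5 ('F'): step: R->3, L=5; F->plug->G->R->H->L->D->refl->A->L'->D->R'->C->plug->H
Char 6 ('E'): step: R->4, L=5; E->plug->E->R->F->L->G->refl->H->L'->A->R'->C->plug->H
Char 7 ('G'): step: R->5, L=5; G->plug->F->R->G->L->B->refl->E->L'->B->R'->A->plug->A
Char 8 ('B'): step: R->6, L=5; B->plug->B->R->B->L->E->refl->B->L'->G->R'->A->plug->A
Char 9 ('H'): step: R->7, L=5; H->plug->C->R->D->L->A->refl->D->L'->H->R'->G->plug->F
Char 10 ('E'): step: R->0, L->6 (L advanced); E->plug->E->R->A->L->D->refl->A->L'->F->R'->D->plug->D
Char 11 ('D'): step: R->1, L=6; D->plug->D->R->H->L->G->refl->H->L'->C->R'->B->plug->B
Char 12 ('C'): step: R->2, L=6; C->plug->H->R->A->L->D->refl->A->L'->F->R'->F->plug->G
Final: ciphertext=ECBCHHAAFDBG, RIGHT=2, LEFT=6

Answer: ECBCHHAAFDBG 2 6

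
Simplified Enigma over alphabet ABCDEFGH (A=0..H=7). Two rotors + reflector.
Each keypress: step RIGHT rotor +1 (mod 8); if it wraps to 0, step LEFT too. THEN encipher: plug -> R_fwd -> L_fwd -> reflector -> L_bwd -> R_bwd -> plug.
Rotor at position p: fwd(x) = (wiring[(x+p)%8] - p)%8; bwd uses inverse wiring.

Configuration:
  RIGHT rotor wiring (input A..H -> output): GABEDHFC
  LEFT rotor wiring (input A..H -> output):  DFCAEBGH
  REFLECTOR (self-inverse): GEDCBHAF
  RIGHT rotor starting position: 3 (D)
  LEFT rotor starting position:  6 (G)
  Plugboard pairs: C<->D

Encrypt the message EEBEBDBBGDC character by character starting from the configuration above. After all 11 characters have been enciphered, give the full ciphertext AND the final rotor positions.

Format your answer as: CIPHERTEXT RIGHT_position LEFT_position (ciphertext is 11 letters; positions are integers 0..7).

Answer: BAHBHEFCAGD 6 7

Derivation:
Char 1 ('E'): step: R->4, L=6; E->plug->E->R->C->L->F->refl->H->L'->D->R'->B->plug->B
Char 2 ('E'): step: R->5, L=6; E->plug->E->R->D->L->H->refl->F->L'->C->R'->A->plug->A
Char 3 ('B'): step: R->6, L=6; B->plug->B->R->E->L->E->refl->B->L'->B->R'->H->plug->H
Char 4 ('E'): step: R->7, L=6; E->plug->E->R->F->L->C->refl->D->L'->H->R'->B->plug->B
Char 5 ('B'): step: R->0, L->7 (L advanced); B->plug->B->R->A->L->A->refl->G->L'->C->R'->H->plug->H
Char 6 ('D'): step: R->1, L=7; D->plug->C->R->D->L->D->refl->C->L'->G->R'->E->plug->E
Char 7 ('B'): step: R->2, L=7; B->plug->B->R->C->L->G->refl->A->L'->A->R'->F->plug->F
Char 8 ('B'): step: R->3, L=7; B->plug->B->R->A->L->A->refl->G->L'->C->R'->D->plug->C
Char 9 ('G'): step: R->4, L=7; G->plug->G->R->F->L->F->refl->H->L'->H->R'->A->plug->A
Char 10 ('D'): step: R->5, L=7; D->plug->C->R->F->L->F->refl->H->L'->H->R'->G->plug->G
Char 11 ('C'): step: R->6, L=7; C->plug->D->R->C->L->G->refl->A->L'->A->R'->C->plug->D
Final: ciphertext=BAHBHEFCAGD, RIGHT=6, LEFT=7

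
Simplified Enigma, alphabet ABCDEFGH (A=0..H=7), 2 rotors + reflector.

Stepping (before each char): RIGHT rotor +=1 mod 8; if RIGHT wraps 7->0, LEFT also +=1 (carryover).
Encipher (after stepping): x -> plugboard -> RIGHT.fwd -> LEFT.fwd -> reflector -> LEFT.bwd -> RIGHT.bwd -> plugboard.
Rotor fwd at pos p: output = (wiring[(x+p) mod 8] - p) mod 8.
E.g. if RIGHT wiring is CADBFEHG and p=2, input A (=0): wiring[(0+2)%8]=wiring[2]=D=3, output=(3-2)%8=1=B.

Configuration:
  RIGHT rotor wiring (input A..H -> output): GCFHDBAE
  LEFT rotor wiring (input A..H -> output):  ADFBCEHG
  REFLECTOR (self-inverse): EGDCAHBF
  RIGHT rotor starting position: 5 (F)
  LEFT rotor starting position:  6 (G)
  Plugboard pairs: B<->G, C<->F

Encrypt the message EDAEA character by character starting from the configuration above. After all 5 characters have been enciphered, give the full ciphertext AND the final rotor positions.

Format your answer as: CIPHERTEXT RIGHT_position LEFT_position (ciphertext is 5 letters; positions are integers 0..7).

Answer: FHBFF 2 7

Derivation:
Char 1 ('E'): step: R->6, L=6; E->plug->E->R->H->L->G->refl->B->L'->A->R'->C->plug->F
Char 2 ('D'): step: R->7, L=6; D->plug->D->R->G->L->E->refl->A->L'->B->R'->H->plug->H
Char 3 ('A'): step: R->0, L->7 (L advanced); A->plug->A->R->G->L->F->refl->H->L'->A->R'->G->plug->B
Char 4 ('E'): step: R->1, L=7; E->plug->E->R->A->L->H->refl->F->L'->G->R'->C->plug->F
Char 5 ('A'): step: R->2, L=7; A->plug->A->R->D->L->G->refl->B->L'->B->R'->C->plug->F
Final: ciphertext=FHBFF, RIGHT=2, LEFT=7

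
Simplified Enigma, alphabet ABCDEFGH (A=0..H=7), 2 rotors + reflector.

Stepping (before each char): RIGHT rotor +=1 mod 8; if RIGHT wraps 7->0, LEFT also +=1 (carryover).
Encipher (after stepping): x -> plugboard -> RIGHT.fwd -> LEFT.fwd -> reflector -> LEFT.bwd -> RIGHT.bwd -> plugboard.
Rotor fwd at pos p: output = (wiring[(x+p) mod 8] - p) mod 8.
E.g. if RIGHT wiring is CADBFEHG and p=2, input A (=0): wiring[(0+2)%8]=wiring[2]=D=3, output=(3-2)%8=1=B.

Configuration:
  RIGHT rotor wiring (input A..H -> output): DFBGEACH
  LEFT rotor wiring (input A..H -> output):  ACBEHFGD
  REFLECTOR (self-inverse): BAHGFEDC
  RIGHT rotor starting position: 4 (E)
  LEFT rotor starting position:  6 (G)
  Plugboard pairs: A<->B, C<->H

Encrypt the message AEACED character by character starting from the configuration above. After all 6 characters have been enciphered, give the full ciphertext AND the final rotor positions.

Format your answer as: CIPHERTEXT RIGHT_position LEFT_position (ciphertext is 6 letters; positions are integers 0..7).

Answer: FAFBDH 2 7

Derivation:
Char 1 ('A'): step: R->5, L=6; A->plug->B->R->F->L->G->refl->D->L'->E->R'->F->plug->F
Char 2 ('E'): step: R->6, L=6; E->plug->E->R->D->L->E->refl->F->L'->B->R'->B->plug->A
Char 3 ('A'): step: R->7, L=6; A->plug->B->R->E->L->D->refl->G->L'->F->R'->F->plug->F
Char 4 ('C'): step: R->0, L->7 (L advanced); C->plug->H->R->H->L->H->refl->C->L'->D->R'->A->plug->B
Char 5 ('E'): step: R->1, L=7; E->plug->E->R->H->L->H->refl->C->L'->D->R'->D->plug->D
Char 6 ('D'): step: R->2, L=7; D->plug->D->R->G->L->G->refl->D->L'->C->R'->C->plug->H
Final: ciphertext=FAFBDH, RIGHT=2, LEFT=7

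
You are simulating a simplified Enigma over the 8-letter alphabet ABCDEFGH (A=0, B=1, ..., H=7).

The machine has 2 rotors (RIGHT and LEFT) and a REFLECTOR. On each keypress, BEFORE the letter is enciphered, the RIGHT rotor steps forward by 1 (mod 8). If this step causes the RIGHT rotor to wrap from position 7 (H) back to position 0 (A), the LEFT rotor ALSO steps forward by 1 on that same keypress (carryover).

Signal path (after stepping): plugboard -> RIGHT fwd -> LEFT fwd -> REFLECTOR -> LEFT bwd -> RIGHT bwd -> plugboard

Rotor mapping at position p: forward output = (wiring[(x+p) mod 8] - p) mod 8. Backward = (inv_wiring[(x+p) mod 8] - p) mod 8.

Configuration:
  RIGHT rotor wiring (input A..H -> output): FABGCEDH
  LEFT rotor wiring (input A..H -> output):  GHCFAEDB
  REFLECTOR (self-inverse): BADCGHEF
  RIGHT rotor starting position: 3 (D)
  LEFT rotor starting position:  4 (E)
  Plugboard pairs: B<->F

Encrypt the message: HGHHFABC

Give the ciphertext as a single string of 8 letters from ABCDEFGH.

Char 1 ('H'): step: R->4, L=4; H->plug->H->R->C->L->H->refl->F->L'->D->R'->D->plug->D
Char 2 ('G'): step: R->5, L=4; G->plug->G->R->B->L->A->refl->B->L'->H->R'->A->plug->A
Char 3 ('H'): step: R->6, L=4; H->plug->H->R->G->L->G->refl->E->L'->A->R'->F->plug->B
Char 4 ('H'): step: R->7, L=4; H->plug->H->R->E->L->C->refl->D->L'->F->R'->G->plug->G
Char 5 ('F'): step: R->0, L->5 (L advanced); F->plug->B->R->A->L->H->refl->F->L'->F->R'->A->plug->A
Char 6 ('A'): step: R->1, L=5; A->plug->A->R->H->L->D->refl->C->L'->E->R'->H->plug->H
Char 7 ('B'): step: R->2, L=5; B->plug->F->R->F->L->F->refl->H->L'->A->R'->C->plug->C
Char 8 ('C'): step: R->3, L=5; C->plug->C->R->B->L->G->refl->E->L'->C->R'->F->plug->B

Answer: DABGAHCB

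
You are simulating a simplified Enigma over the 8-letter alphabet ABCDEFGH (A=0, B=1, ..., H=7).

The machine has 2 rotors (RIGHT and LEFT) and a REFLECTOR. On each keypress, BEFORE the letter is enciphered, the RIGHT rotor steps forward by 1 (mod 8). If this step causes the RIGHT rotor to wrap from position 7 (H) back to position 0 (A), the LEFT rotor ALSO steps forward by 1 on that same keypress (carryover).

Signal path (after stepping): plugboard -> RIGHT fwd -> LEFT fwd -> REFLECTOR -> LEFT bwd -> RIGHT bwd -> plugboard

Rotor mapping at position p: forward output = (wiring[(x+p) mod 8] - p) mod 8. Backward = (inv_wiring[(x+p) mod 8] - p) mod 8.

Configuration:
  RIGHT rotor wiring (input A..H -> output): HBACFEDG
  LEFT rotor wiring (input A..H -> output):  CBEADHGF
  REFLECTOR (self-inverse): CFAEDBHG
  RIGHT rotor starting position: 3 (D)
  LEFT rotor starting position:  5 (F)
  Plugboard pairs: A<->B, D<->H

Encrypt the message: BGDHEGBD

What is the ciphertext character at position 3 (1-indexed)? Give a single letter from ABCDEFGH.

Char 1 ('B'): step: R->4, L=5; B->plug->A->R->B->L->B->refl->F->L'->D->R'->E->plug->E
Char 2 ('G'): step: R->5, L=5; G->plug->G->R->F->L->H->refl->G->L'->H->R'->A->plug->B
Char 3 ('D'): step: R->6, L=5; D->plug->H->R->G->L->D->refl->E->L'->E->R'->F->plug->F

F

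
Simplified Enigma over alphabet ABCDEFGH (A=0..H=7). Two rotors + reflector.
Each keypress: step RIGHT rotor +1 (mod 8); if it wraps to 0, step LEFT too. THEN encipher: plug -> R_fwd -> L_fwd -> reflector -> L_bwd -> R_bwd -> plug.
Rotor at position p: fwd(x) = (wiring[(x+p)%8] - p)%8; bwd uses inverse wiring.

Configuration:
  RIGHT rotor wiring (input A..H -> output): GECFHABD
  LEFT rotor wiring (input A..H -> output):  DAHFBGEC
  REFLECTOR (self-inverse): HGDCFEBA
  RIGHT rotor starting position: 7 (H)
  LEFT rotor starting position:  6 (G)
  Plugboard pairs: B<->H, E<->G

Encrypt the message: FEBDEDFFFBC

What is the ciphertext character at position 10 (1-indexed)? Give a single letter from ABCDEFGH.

Char 1 ('F'): step: R->0, L->7 (L advanced); F->plug->F->R->A->L->D->refl->C->L'->F->R'->D->plug->D
Char 2 ('E'): step: R->1, L=7; E->plug->G->R->C->L->B->refl->G->L'->E->R'->C->plug->C
Char 3 ('B'): step: R->2, L=7; B->plug->H->R->C->L->B->refl->G->L'->E->R'->G->plug->E
Char 4 ('D'): step: R->3, L=7; D->plug->D->R->G->L->H->refl->A->L'->D->R'->F->plug->F
Char 5 ('E'): step: R->4, L=7; E->plug->G->R->G->L->H->refl->A->L'->D->R'->A->plug->A
Char 6 ('D'): step: R->5, L=7; D->plug->D->R->B->L->E->refl->F->L'->H->R'->E->plug->G
Char 7 ('F'): step: R->6, L=7; F->plug->F->R->H->L->F->refl->E->L'->B->R'->G->plug->E
Char 8 ('F'): step: R->7, L=7; F->plug->F->R->A->L->D->refl->C->L'->F->R'->C->plug->C
Char 9 ('F'): step: R->0, L->0 (L advanced); F->plug->F->R->A->L->D->refl->C->L'->H->R'->E->plug->G
Char 10 ('B'): step: R->1, L=0; B->plug->H->R->F->L->G->refl->B->L'->E->R'->C->plug->C

C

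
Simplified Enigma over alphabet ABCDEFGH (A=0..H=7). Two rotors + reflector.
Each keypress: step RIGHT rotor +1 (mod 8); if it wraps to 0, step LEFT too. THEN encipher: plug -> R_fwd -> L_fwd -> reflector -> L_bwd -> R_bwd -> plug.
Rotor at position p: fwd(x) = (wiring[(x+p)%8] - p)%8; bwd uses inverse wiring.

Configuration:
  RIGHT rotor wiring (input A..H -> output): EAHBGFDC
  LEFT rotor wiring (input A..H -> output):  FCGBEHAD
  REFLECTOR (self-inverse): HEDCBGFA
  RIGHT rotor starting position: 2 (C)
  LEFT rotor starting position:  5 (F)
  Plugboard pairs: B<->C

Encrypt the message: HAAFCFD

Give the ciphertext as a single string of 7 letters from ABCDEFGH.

Answer: BFHHGCB

Derivation:
Char 1 ('H'): step: R->3, L=5; H->plug->H->R->E->L->F->refl->G->L'->C->R'->C->plug->B
Char 2 ('A'): step: R->4, L=5; A->plug->A->R->C->L->G->refl->F->L'->E->R'->F->plug->F
Char 3 ('A'): step: R->5, L=5; A->plug->A->R->A->L->C->refl->D->L'->B->R'->H->plug->H
Char 4 ('F'): step: R->6, L=5; F->plug->F->R->D->L->A->refl->H->L'->H->R'->H->plug->H
Char 5 ('C'): step: R->7, L=5; C->plug->B->R->F->L->B->refl->E->L'->G->R'->G->plug->G
Char 6 ('F'): step: R->0, L->6 (L advanced); F->plug->F->R->F->L->D->refl->C->L'->A->R'->B->plug->C
Char 7 ('D'): step: R->1, L=6; D->plug->D->R->F->L->D->refl->C->L'->A->R'->C->plug->B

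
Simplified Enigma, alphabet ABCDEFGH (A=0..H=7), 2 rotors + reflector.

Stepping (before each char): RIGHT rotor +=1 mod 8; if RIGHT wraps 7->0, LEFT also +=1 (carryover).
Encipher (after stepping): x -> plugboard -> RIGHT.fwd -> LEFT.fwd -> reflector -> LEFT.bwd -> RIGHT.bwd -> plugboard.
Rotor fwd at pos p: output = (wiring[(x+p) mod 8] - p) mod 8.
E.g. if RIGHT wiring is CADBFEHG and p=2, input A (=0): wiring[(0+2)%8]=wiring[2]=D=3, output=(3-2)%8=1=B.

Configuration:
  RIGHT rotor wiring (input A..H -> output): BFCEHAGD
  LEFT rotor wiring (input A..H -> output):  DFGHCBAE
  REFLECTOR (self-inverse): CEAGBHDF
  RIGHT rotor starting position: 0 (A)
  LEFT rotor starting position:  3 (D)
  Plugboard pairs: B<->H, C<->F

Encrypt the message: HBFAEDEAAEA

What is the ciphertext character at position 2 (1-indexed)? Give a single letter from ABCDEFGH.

Char 1 ('H'): step: R->1, L=3; H->plug->B->R->B->L->H->refl->F->L'->D->R'->C->plug->F
Char 2 ('B'): step: R->2, L=3; B->plug->H->R->D->L->F->refl->H->L'->B->R'->F->plug->C

C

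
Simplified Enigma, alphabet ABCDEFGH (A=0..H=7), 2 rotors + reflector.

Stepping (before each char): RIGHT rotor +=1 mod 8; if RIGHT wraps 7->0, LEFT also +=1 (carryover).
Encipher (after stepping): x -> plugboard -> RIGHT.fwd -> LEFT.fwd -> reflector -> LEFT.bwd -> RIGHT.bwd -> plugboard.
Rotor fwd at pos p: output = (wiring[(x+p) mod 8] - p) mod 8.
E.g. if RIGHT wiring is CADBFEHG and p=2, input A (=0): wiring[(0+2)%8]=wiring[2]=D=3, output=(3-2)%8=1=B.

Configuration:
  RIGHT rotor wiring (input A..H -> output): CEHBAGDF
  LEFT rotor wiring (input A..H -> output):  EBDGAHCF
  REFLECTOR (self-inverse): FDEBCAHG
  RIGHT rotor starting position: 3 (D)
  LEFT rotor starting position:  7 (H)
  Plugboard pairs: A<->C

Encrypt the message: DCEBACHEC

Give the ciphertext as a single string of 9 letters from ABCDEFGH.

Answer: EBDEBEEGA

Derivation:
Char 1 ('D'): step: R->4, L=7; D->plug->D->R->B->L->F->refl->A->L'->G->R'->E->plug->E
Char 2 ('C'): step: R->5, L=7; C->plug->A->R->B->L->F->refl->A->L'->G->R'->B->plug->B
Char 3 ('E'): step: R->6, L=7; E->plug->E->R->B->L->F->refl->A->L'->G->R'->D->plug->D
Char 4 ('B'): step: R->7, L=7; B->plug->B->R->D->L->E->refl->C->L'->C->R'->E->plug->E
Char 5 ('A'): step: R->0, L->0 (L advanced); A->plug->C->R->H->L->F->refl->A->L'->E->R'->B->plug->B
Char 6 ('C'): step: R->1, L=0; C->plug->A->R->D->L->G->refl->H->L'->F->R'->E->plug->E
Char 7 ('H'): step: R->2, L=0; H->plug->H->R->C->L->D->refl->B->L'->B->R'->E->plug->E
Char 8 ('E'): step: R->3, L=0; E->plug->E->R->C->L->D->refl->B->L'->B->R'->G->plug->G
Char 9 ('C'): step: R->4, L=0; C->plug->A->R->E->L->A->refl->F->L'->H->R'->C->plug->A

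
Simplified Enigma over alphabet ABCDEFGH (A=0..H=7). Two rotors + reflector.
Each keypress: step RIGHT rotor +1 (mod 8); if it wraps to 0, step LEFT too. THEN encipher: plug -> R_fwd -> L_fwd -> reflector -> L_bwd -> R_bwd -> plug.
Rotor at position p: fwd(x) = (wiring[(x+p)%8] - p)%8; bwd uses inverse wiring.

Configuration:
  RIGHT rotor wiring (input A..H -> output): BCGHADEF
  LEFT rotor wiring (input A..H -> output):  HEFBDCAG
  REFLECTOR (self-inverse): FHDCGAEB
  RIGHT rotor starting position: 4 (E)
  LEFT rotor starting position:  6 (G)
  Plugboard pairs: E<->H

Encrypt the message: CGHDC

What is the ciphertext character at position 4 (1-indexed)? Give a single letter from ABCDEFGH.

Char 1 ('C'): step: R->5, L=6; C->plug->C->R->A->L->C->refl->D->L'->F->R'->E->plug->H
Char 2 ('G'): step: R->6, L=6; G->plug->G->R->C->L->B->refl->H->L'->E->R'->D->plug->D
Char 3 ('H'): step: R->7, L=6; H->plug->E->R->A->L->C->refl->D->L'->F->R'->H->plug->E
Char 4 ('D'): step: R->0, L->7 (L advanced); D->plug->D->R->H->L->B->refl->H->L'->A->R'->E->plug->H

H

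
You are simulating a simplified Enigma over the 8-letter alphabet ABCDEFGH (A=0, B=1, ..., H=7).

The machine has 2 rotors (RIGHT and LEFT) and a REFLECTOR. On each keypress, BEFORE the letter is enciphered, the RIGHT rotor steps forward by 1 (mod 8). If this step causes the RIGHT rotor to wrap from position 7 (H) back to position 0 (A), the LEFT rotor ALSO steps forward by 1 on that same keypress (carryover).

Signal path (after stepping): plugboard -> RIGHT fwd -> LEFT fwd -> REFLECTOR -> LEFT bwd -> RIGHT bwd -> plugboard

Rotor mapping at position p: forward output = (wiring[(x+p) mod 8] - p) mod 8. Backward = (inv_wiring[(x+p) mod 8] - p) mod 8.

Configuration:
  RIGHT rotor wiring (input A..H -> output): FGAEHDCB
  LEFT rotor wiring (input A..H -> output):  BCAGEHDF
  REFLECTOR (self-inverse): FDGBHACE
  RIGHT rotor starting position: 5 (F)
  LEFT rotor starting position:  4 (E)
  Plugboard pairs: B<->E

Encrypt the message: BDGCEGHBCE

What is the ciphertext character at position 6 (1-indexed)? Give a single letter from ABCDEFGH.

Char 1 ('B'): step: R->6, L=4; B->plug->E->R->C->L->H->refl->E->L'->G->R'->F->plug->F
Char 2 ('D'): step: R->7, L=4; D->plug->D->R->B->L->D->refl->B->L'->D->R'->H->plug->H
Char 3 ('G'): step: R->0, L->5 (L advanced); G->plug->G->R->C->L->A->refl->F->L'->E->R'->D->plug->D
Char 4 ('C'): step: R->1, L=5; C->plug->C->R->D->L->E->refl->H->L'->H->R'->B->plug->E
Char 5 ('E'): step: R->2, L=5; E->plug->B->R->C->L->A->refl->F->L'->E->R'->H->plug->H
Char 6 ('G'): step: R->3, L=5; G->plug->G->R->D->L->E->refl->H->L'->H->R'->D->plug->D

D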